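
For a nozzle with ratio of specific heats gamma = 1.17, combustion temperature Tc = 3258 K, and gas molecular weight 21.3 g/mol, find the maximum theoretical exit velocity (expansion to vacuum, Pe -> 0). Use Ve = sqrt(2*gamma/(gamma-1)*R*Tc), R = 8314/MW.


R = 8314 / 21.3 = 390.33 J/(kg.K)
Ve = sqrt(2 * 1.17 / (1.17 - 1) * 390.33 * 3258) = 4184 m/s

4184 m/s


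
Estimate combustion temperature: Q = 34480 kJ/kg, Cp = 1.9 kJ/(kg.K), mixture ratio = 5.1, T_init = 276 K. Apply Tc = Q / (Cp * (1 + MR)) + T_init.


Tc = 34480 / (1.9 * (1 + 5.1)) + 276 = 3251 K

3251 K


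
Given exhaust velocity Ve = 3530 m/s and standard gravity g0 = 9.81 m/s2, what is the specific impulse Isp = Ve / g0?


Isp = Ve / g0 = 3530 / 9.81 = 359.8 s

359.8 s


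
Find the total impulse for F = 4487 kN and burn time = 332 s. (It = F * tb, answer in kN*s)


It = 4487 * 332 = 1489684 kN*s

1489684 kN*s


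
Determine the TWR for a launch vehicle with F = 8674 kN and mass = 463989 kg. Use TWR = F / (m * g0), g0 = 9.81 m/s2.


TWR = 8674000 / (463989 * 9.81) = 1.91

1.91


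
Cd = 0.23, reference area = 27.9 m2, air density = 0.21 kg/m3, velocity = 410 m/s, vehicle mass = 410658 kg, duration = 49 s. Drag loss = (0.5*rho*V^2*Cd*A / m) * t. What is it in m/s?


D = 0.5 * 0.21 * 410^2 * 0.23 * 27.9 = 113263.26 N
a = 113263.26 / 410658 = 0.2758 m/s2
dV = 0.2758 * 49 = 13.5 m/s

13.5 m/s


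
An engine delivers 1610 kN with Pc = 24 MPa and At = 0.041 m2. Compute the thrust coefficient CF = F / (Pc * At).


CF = 1610000 / (24e6 * 0.041) = 1.64

1.64


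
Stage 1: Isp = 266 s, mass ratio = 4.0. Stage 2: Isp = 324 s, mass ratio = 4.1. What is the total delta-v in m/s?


dV1 = 266 * 9.81 * ln(4.0) = 3617.5 m/s
dV2 = 324 * 9.81 * ln(4.1) = 4484.7 m/s
Total dV = 3617.5 + 4484.7 = 8102.2 m/s ~ 8102 m/s

8102 m/s


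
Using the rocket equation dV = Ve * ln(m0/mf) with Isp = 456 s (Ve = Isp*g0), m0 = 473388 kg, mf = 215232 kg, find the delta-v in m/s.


Ve = 456 * 9.81 = 4473.36 m/s
dV = 4473.36 * ln(473388/215232) = 3526 m/s

3526 m/s


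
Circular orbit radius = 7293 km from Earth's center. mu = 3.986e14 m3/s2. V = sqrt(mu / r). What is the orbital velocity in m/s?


V = sqrt(3.986e14 / 7293000) = 7393 m/s

7393 m/s


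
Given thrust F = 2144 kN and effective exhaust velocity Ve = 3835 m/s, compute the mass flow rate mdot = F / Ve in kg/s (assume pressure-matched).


mdot = F / Ve = 2144000 / 3835 = 559.1 kg/s

559.1 kg/s


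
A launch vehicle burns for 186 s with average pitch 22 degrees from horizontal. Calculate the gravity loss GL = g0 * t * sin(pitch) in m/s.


GL = 9.81 * 186 * sin(22 deg) = 684 m/s

684 m/s


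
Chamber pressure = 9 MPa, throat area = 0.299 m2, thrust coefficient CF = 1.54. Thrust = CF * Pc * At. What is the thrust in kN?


F = 1.54 * 9e6 * 0.299 = 4.1441e+06 N = 4144.1 kN

4144.1 kN


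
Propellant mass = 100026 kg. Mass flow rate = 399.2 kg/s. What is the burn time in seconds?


tb = 100026 / 399.2 = 250.6 s

250.6 s


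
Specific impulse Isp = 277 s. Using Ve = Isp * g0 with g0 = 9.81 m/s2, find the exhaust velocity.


Ve = Isp * g0 = 277 * 9.81 = 2717.4 m/s

2717.4 m/s


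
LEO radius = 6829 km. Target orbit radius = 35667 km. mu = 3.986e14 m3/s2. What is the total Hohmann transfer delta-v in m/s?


V1 = sqrt(mu/r1) = 7639.94 m/s
dV1 = V1*(sqrt(2*r2/(r1+r2)) - 1) = 2258.44 m/s
V2 = sqrt(mu/r2) = 3342.99 m/s
dV2 = V2*(1 - sqrt(2*r1/(r1+r2))) = 1447.79 m/s
Total dV = 3706 m/s

3706 m/s


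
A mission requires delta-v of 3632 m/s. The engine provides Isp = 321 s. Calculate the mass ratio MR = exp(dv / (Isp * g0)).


Ve = 321 * 9.81 = 3149.01 m/s
MR = exp(3632 / 3149.01) = 3.169

3.169


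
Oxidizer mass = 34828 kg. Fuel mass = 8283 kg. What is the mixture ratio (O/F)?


MR = 34828 / 8283 = 4.2

4.2


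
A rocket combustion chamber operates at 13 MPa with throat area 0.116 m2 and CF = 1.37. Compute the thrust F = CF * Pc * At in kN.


F = 1.37 * 13e6 * 0.116 = 2.0660e+06 N = 2066.0 kN

2066.0 kN


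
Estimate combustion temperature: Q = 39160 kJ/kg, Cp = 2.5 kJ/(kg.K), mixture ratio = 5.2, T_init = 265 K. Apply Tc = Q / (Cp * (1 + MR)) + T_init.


Tc = 39160 / (2.5 * (1 + 5.2)) + 265 = 2791 K

2791 K


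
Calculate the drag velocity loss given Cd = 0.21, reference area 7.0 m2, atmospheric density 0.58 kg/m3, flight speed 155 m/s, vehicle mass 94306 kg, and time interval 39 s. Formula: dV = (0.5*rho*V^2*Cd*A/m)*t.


D = 0.5 * 0.58 * 155^2 * 0.21 * 7.0 = 10241.86 N
a = 10241.86 / 94306 = 0.1086 m/s2
dV = 0.1086 * 39 = 4.2 m/s

4.2 m/s


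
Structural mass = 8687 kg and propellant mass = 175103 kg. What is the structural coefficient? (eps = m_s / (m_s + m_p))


eps = 8687 / (8687 + 175103) = 0.0473

0.0473


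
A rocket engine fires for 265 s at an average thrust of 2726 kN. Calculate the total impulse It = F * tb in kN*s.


It = 2726 * 265 = 722390 kN*s

722390 kN*s


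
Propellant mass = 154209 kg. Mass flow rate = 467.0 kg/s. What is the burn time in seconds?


tb = 154209 / 467.0 = 330.2 s

330.2 s


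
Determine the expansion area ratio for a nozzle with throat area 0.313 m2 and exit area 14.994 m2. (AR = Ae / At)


AR = 14.994 / 0.313 = 47.9

47.9


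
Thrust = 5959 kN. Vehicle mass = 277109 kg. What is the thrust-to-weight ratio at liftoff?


TWR = 5959000 / (277109 * 9.81) = 2.19

2.19


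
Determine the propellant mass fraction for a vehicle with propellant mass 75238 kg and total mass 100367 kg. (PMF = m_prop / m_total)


PMF = 75238 / 100367 = 0.75

0.75


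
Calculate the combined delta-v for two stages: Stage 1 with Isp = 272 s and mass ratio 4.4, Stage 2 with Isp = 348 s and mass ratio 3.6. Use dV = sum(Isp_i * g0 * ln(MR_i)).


dV1 = 272 * 9.81 * ln(4.4) = 3953.4 m/s
dV2 = 348 * 9.81 * ln(3.6) = 4373.0 m/s
Total dV = 3953.4 + 4373.0 = 8326.4 m/s ~ 8326 m/s

8326 m/s


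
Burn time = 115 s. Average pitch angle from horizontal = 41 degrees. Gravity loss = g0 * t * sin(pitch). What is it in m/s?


GL = 9.81 * 115 * sin(41 deg) = 740 m/s

740 m/s


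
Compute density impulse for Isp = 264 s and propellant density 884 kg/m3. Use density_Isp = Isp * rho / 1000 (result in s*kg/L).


rho*Isp = 264 * 884 / 1000 = 233 s*kg/L

233 s*kg/L


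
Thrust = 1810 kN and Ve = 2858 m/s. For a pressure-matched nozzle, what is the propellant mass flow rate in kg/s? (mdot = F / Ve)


mdot = F / Ve = 1810000 / 2858 = 633.3 kg/s

633.3 kg/s


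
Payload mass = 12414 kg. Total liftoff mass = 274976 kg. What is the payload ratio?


PR = 12414 / 274976 = 0.0451

0.0451


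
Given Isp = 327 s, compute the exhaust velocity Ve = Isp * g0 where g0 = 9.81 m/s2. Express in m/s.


Ve = Isp * g0 = 327 * 9.81 = 3207.9 m/s

3207.9 m/s


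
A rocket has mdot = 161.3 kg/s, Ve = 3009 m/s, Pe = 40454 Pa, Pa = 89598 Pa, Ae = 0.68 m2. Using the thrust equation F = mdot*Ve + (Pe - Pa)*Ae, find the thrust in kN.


F = 161.3 * 3009 + (40454 - 89598) * 0.68 = 451934.0 N = 451.9 kN

451.9 kN


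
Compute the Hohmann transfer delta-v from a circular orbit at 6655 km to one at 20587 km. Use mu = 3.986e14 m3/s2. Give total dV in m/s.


V1 = sqrt(mu/r1) = 7739.17 m/s
dV1 = V1*(sqrt(2*r2/(r1+r2)) - 1) = 1775.34 m/s
V2 = sqrt(mu/r2) = 4400.2 m/s
dV2 = V2*(1 - sqrt(2*r1/(r1+r2))) = 1324.51 m/s
Total dV = 3100 m/s

3100 m/s


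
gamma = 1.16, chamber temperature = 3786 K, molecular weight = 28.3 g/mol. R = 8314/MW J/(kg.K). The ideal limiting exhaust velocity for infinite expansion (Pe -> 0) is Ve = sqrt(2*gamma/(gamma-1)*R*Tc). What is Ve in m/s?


R = 8314 / 28.3 = 293.78 J/(kg.K)
Ve = sqrt(2 * 1.16 / (1.16 - 1) * 293.78 * 3786) = 4016 m/s

4016 m/s


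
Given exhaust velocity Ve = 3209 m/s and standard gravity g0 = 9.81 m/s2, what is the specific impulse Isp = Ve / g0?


Isp = Ve / g0 = 3209 / 9.81 = 327.1 s

327.1 s


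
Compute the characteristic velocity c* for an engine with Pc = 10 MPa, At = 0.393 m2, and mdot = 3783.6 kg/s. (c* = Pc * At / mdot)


c* = 10e6 * 0.393 / 3783.6 = 1039 m/s

1039 m/s


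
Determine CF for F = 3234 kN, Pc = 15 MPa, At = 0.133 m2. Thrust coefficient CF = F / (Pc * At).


CF = 3234000 / (15e6 * 0.133) = 1.62

1.62


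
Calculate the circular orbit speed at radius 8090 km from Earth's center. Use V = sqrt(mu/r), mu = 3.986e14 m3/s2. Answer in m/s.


V = sqrt(3.986e14 / 8090000) = 7019 m/s

7019 m/s


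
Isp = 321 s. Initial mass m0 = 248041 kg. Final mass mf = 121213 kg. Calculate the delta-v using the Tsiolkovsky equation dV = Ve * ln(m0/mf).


Ve = 321 * 9.81 = 3149.01 m/s
dV = 3149.01 * ln(248041/121213) = 2255 m/s

2255 m/s


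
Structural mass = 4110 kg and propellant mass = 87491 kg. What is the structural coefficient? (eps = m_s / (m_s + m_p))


eps = 4110 / (4110 + 87491) = 0.0449

0.0449


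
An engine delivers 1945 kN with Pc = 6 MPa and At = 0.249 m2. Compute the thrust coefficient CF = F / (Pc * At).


CF = 1945000 / (6e6 * 0.249) = 1.3

1.3


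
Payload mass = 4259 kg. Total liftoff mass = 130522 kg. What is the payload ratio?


PR = 4259 / 130522 = 0.0326

0.0326


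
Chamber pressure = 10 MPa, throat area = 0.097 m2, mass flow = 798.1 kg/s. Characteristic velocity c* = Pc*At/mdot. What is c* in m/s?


c* = 10e6 * 0.097 / 798.1 = 1215 m/s

1215 m/s


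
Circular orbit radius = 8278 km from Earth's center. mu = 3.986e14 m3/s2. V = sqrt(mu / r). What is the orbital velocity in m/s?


V = sqrt(3.986e14 / 8278000) = 6939 m/s

6939 m/s


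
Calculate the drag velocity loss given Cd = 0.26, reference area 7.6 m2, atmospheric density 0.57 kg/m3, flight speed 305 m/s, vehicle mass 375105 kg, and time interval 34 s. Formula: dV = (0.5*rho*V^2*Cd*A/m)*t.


D = 0.5 * 0.57 * 305^2 * 0.26 * 7.6 = 52387.96 N
a = 52387.96 / 375105 = 0.1397 m/s2
dV = 0.1397 * 34 = 4.7 m/s

4.7 m/s


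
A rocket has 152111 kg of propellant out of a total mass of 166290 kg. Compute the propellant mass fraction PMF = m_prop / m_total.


PMF = 152111 / 166290 = 0.915

0.915


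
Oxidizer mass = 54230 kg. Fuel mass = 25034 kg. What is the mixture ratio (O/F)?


MR = 54230 / 25034 = 2.17

2.17


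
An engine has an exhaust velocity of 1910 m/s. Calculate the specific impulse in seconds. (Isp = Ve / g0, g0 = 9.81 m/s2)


Isp = Ve / g0 = 1910 / 9.81 = 194.7 s

194.7 s


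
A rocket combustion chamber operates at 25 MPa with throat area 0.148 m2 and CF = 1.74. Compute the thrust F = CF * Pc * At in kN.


F = 1.74 * 25e6 * 0.148 = 6.4380e+06 N = 6438.0 kN

6438.0 kN


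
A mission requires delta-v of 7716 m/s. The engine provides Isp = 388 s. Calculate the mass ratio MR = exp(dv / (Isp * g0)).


Ve = 388 * 9.81 = 3806.28 m/s
MR = exp(7716 / 3806.28) = 7.593

7.593


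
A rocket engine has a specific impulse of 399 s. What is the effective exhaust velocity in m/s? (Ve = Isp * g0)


Ve = Isp * g0 = 399 * 9.81 = 3914.2 m/s

3914.2 m/s


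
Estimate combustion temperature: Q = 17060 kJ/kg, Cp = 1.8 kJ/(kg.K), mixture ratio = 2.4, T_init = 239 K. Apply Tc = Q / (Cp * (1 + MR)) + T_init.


Tc = 17060 / (1.8 * (1 + 2.4)) + 239 = 3027 K

3027 K


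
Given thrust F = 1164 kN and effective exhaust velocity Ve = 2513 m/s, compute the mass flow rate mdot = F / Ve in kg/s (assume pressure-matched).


mdot = F / Ve = 1164000 / 2513 = 463.2 kg/s

463.2 kg/s


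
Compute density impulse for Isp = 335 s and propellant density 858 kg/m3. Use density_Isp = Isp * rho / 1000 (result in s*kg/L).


rho*Isp = 335 * 858 / 1000 = 287 s*kg/L

287 s*kg/L


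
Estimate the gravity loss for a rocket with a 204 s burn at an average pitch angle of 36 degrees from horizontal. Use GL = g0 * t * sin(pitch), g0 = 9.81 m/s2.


GL = 9.81 * 204 * sin(36 deg) = 1176 m/s

1176 m/s


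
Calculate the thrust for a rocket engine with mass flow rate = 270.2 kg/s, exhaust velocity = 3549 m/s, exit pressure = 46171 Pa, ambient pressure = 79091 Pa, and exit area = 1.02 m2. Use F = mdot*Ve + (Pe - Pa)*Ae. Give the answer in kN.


F = 270.2 * 3549 + (46171 - 79091) * 1.02 = 925361.0 N = 925.4 kN

925.4 kN


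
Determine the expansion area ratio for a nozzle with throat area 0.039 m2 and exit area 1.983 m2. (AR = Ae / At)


AR = 1.983 / 0.039 = 50.8

50.8


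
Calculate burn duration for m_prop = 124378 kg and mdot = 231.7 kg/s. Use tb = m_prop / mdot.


tb = 124378 / 231.7 = 536.8 s

536.8 s


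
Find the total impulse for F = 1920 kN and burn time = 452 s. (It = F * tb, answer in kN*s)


It = 1920 * 452 = 867840 kN*s

867840 kN*s


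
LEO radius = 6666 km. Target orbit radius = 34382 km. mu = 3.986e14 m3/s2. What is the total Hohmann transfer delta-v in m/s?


V1 = sqrt(mu/r1) = 7732.79 m/s
dV1 = V1*(sqrt(2*r2/(r1+r2)) - 1) = 2275.75 m/s
V2 = sqrt(mu/r2) = 3404.89 m/s
dV2 = V2*(1 - sqrt(2*r1/(r1+r2))) = 1464.43 m/s
Total dV = 3740 m/s

3740 m/s


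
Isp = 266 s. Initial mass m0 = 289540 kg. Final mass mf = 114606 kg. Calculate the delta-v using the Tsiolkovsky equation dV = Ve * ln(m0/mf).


Ve = 266 * 9.81 = 2609.46 m/s
dV = 2609.46 * ln(289540/114606) = 2418 m/s

2418 m/s


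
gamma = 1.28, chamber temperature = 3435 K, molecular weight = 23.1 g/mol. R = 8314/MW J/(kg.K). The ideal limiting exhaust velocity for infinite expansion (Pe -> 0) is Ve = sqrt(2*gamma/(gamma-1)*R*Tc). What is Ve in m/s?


R = 8314 / 23.1 = 359.91 J/(kg.K)
Ve = sqrt(2 * 1.28 / (1.28 - 1) * 359.91 * 3435) = 3362 m/s

3362 m/s


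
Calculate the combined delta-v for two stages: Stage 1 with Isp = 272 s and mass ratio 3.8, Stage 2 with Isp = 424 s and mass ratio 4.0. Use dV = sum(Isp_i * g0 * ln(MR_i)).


dV1 = 272 * 9.81 * ln(3.8) = 3562.2 m/s
dV2 = 424 * 9.81 * ln(4.0) = 5766.2 m/s
Total dV = 3562.2 + 5766.2 = 9328.4 m/s ~ 9328 m/s

9328 m/s


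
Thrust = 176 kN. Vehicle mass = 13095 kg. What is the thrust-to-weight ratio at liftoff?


TWR = 176000 / (13095 * 9.81) = 1.37

1.37


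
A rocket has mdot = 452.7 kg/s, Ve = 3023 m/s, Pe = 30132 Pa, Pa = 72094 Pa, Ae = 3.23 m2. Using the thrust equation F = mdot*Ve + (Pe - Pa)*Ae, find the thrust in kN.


F = 452.7 * 3023 + (30132 - 72094) * 3.23 = 1.2330e+06 N = 1233.0 kN

1233.0 kN


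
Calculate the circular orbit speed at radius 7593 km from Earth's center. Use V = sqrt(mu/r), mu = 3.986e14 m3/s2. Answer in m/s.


V = sqrt(3.986e14 / 7593000) = 7245 m/s

7245 m/s


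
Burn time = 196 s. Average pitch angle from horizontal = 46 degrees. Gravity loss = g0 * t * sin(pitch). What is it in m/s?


GL = 9.81 * 196 * sin(46 deg) = 1383 m/s

1383 m/s


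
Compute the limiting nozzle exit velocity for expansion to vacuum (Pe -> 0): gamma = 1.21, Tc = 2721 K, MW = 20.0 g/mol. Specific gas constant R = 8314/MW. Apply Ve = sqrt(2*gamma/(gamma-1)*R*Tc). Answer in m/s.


R = 8314 / 20.0 = 415.7 J/(kg.K)
Ve = sqrt(2 * 1.21 / (1.21 - 1) * 415.7 * 2721) = 3610 m/s

3610 m/s


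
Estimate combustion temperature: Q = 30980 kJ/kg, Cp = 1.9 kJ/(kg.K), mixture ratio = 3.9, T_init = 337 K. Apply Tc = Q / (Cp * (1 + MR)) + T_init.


Tc = 30980 / (1.9 * (1 + 3.9)) + 337 = 3665 K

3665 K


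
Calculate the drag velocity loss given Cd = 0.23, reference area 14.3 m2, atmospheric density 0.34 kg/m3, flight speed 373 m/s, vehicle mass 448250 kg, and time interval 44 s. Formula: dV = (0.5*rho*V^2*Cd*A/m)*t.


D = 0.5 * 0.34 * 373^2 * 0.23 * 14.3 = 77791.2 N
a = 77791.2 / 448250 = 0.1735 m/s2
dV = 0.1735 * 44 = 7.6 m/s

7.6 m/s


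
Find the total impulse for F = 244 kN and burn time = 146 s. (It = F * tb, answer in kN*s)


It = 244 * 146 = 35624 kN*s

35624 kN*s


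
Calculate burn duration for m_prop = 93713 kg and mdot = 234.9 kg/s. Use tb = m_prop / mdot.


tb = 93713 / 234.9 = 398.9 s

398.9 s


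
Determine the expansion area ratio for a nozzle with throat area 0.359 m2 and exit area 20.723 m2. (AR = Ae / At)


AR = 20.723 / 0.359 = 57.7

57.7


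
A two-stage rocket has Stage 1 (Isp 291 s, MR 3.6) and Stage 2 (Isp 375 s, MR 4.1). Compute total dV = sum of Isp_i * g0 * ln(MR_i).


dV1 = 291 * 9.81 * ln(3.6) = 3656.7 m/s
dV2 = 375 * 9.81 * ln(4.1) = 5190.7 m/s
Total dV = 3656.7 + 5190.7 = 8847.4 m/s ~ 8847 m/s

8847 m/s


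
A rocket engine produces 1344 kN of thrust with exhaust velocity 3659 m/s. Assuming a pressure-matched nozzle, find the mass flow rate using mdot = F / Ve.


mdot = F / Ve = 1344000 / 3659 = 367.3 kg/s

367.3 kg/s


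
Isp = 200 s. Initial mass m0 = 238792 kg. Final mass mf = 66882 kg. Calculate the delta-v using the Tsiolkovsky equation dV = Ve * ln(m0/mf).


Ve = 200 * 9.81 = 1962.0 m/s
dV = 1962.0 * ln(238792/66882) = 2497 m/s

2497 m/s


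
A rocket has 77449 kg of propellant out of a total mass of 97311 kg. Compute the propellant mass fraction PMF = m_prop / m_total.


PMF = 77449 / 97311 = 0.796

0.796


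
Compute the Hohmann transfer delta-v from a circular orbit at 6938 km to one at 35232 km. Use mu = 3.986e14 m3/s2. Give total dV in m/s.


V1 = sqrt(mu/r1) = 7579.69 m/s
dV1 = V1*(sqrt(2*r2/(r1+r2)) - 1) = 2218.22 m/s
V2 = sqrt(mu/r2) = 3363.57 m/s
dV2 = V2*(1 - sqrt(2*r1/(r1+r2))) = 1434.13 m/s
Total dV = 3652 m/s

3652 m/s


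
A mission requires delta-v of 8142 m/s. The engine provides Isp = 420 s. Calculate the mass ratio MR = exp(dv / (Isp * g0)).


Ve = 420 * 9.81 = 4120.2 m/s
MR = exp(8142 / 4120.2) = 7.215

7.215


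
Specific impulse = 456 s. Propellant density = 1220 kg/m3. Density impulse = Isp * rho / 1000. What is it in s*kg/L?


rho*Isp = 456 * 1220 / 1000 = 556 s*kg/L

556 s*kg/L


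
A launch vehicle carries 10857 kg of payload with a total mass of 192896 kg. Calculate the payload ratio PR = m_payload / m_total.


PR = 10857 / 192896 = 0.0563

0.0563


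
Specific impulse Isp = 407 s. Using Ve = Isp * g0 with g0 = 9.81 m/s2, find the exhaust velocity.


Ve = Isp * g0 = 407 * 9.81 = 3992.7 m/s

3992.7 m/s


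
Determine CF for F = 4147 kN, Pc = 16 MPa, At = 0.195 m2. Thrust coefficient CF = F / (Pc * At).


CF = 4147000 / (16e6 * 0.195) = 1.33

1.33


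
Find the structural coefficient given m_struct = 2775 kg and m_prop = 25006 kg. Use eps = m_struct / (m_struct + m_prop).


eps = 2775 / (2775 + 25006) = 0.0999

0.0999


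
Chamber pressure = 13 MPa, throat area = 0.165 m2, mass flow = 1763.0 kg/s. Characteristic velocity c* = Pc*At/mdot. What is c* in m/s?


c* = 13e6 * 0.165 / 1763.0 = 1217 m/s

1217 m/s


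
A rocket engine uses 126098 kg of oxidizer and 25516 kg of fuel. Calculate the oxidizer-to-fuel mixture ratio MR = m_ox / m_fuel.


MR = 126098 / 25516 = 4.94

4.94


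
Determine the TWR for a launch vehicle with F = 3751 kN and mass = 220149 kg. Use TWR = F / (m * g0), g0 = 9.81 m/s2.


TWR = 3751000 / (220149 * 9.81) = 1.74

1.74


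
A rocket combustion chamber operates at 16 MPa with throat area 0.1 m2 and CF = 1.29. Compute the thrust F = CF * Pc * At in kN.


F = 1.29 * 16e6 * 0.1 = 2.0640e+06 N = 2064.0 kN

2064.0 kN


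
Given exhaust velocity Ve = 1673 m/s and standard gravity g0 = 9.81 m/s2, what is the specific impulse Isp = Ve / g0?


Isp = Ve / g0 = 1673 / 9.81 = 170.5 s

170.5 s


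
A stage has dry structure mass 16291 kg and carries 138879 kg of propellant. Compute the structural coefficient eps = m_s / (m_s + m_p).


eps = 16291 / (16291 + 138879) = 0.105

0.105


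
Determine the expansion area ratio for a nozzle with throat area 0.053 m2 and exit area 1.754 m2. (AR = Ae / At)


AR = 1.754 / 0.053 = 33.1

33.1


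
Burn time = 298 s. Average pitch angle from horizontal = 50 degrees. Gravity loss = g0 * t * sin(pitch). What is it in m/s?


GL = 9.81 * 298 * sin(50 deg) = 2239 m/s

2239 m/s


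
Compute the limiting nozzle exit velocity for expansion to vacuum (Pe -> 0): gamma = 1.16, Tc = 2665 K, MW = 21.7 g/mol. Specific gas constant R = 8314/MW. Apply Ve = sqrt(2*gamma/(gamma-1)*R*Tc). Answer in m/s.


R = 8314 / 21.7 = 383.13 J/(kg.K)
Ve = sqrt(2 * 1.16 / (1.16 - 1) * 383.13 * 2665) = 3848 m/s

3848 m/s


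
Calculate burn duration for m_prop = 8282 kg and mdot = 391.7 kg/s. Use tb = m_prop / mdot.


tb = 8282 / 391.7 = 21.1 s

21.1 s


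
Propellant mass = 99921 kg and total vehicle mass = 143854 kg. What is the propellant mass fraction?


PMF = 99921 / 143854 = 0.695

0.695


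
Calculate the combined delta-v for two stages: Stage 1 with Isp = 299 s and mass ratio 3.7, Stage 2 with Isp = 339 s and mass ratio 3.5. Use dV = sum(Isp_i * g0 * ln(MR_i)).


dV1 = 299 * 9.81 * ln(3.7) = 3837.6 m/s
dV2 = 339 * 9.81 * ln(3.5) = 4166.2 m/s
Total dV = 3837.6 + 4166.2 = 8003.8 m/s ~ 8004 m/s

8004 m/s


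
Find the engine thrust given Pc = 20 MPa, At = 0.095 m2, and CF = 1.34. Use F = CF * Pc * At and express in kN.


F = 1.34 * 20e6 * 0.095 = 2.5460e+06 N = 2546.0 kN

2546.0 kN


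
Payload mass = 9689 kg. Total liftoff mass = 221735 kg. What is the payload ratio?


PR = 9689 / 221735 = 0.0437

0.0437


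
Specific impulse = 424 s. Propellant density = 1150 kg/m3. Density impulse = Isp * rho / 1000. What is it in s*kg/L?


rho*Isp = 424 * 1150 / 1000 = 488 s*kg/L

488 s*kg/L


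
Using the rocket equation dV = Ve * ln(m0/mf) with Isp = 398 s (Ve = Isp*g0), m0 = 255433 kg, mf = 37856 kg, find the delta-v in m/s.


Ve = 398 * 9.81 = 3904.38 m/s
dV = 3904.38 * ln(255433/37856) = 7454 m/s

7454 m/s


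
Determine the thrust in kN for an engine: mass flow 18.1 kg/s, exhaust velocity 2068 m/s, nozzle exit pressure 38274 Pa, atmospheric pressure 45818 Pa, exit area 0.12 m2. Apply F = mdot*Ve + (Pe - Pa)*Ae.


F = 18.1 * 2068 + (38274 - 45818) * 0.12 = 36526.0 N = 36.5 kN

36.5 kN


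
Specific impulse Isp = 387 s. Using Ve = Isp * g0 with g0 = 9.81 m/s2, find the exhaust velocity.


Ve = Isp * g0 = 387 * 9.81 = 3796.5 m/s

3796.5 m/s


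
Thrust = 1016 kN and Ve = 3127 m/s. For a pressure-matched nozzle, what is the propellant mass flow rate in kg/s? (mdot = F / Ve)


mdot = F / Ve = 1016000 / 3127 = 324.9 kg/s

324.9 kg/s


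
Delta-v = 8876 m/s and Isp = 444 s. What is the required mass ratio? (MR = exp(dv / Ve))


Ve = 444 * 9.81 = 4355.64 m/s
MR = exp(8876 / 4355.64) = 7.674

7.674


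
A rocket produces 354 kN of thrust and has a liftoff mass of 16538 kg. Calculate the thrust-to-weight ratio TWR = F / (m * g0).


TWR = 354000 / (16538 * 9.81) = 2.18

2.18


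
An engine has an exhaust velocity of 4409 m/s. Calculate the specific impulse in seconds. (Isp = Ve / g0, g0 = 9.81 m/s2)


Isp = Ve / g0 = 4409 / 9.81 = 449.4 s

449.4 s


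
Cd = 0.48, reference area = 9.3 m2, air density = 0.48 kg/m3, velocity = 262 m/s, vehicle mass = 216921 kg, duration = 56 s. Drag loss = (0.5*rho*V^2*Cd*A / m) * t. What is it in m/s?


D = 0.5 * 0.48 * 262^2 * 0.48 * 9.3 = 73542.44 N
a = 73542.44 / 216921 = 0.339 m/s2
dV = 0.339 * 56 = 19.0 m/s

19.0 m/s


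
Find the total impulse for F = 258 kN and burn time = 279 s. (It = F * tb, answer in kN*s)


It = 258 * 279 = 71982 kN*s

71982 kN*s


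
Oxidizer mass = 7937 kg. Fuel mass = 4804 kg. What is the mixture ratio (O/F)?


MR = 7937 / 4804 = 1.65

1.65


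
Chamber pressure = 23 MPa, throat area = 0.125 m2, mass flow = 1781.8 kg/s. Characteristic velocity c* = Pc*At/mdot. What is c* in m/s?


c* = 23e6 * 0.125 / 1781.8 = 1614 m/s

1614 m/s


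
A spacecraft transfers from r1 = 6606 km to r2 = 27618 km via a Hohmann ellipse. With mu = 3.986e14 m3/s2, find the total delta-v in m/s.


V1 = sqrt(mu/r1) = 7767.82 m/s
dV1 = V1*(sqrt(2*r2/(r1+r2)) - 1) = 2100.54 m/s
V2 = sqrt(mu/r2) = 3799.03 m/s
dV2 = V2*(1 - sqrt(2*r1/(r1+r2))) = 1438.6 m/s
Total dV = 3539 m/s

3539 m/s


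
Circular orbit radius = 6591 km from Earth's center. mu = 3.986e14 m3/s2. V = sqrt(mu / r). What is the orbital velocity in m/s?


V = sqrt(3.986e14 / 6591000) = 7777 m/s

7777 m/s


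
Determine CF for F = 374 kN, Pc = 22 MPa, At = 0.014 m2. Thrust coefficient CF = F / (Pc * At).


CF = 374000 / (22e6 * 0.014) = 1.21

1.21


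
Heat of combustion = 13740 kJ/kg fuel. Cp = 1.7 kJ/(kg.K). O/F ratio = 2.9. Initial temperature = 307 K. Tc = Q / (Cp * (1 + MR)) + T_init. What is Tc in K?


Tc = 13740 / (1.7 * (1 + 2.9)) + 307 = 2379 K

2379 K


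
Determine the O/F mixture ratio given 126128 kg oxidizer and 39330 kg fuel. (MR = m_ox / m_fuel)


MR = 126128 / 39330 = 3.21

3.21


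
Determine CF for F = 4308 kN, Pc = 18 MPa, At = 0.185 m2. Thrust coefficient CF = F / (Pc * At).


CF = 4308000 / (18e6 * 0.185) = 1.29

1.29


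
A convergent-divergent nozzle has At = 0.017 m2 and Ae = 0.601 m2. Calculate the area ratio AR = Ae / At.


AR = 0.601 / 0.017 = 35.4

35.4


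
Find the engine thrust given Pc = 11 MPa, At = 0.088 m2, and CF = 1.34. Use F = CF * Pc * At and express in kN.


F = 1.34 * 11e6 * 0.088 = 1.2971e+06 N = 1297.1 kN

1297.1 kN


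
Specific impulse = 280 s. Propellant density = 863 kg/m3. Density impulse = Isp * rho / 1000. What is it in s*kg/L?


rho*Isp = 280 * 863 / 1000 = 242 s*kg/L

242 s*kg/L


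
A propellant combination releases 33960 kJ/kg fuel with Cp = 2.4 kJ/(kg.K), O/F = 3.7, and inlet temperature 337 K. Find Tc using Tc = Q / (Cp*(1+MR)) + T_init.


Tc = 33960 / (2.4 * (1 + 3.7)) + 337 = 3348 K

3348 K


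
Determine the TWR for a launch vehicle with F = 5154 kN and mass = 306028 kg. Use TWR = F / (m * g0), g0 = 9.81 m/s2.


TWR = 5154000 / (306028 * 9.81) = 1.72

1.72


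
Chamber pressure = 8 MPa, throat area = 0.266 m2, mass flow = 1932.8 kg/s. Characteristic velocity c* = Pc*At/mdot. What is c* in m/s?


c* = 8e6 * 0.266 / 1932.8 = 1101 m/s

1101 m/s


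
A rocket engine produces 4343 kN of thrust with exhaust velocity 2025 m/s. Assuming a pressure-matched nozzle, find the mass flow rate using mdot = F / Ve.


mdot = F / Ve = 4343000 / 2025 = 2144.7 kg/s

2144.7 kg/s


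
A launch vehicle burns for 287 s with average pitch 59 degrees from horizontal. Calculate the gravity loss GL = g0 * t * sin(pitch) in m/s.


GL = 9.81 * 287 * sin(59 deg) = 2413 m/s

2413 m/s


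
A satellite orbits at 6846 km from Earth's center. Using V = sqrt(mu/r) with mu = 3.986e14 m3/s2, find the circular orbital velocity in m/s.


V = sqrt(3.986e14 / 6846000) = 7630 m/s

7630 m/s


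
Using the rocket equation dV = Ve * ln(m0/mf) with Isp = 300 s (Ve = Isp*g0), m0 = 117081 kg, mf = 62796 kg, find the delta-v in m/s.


Ve = 300 * 9.81 = 2943.0 m/s
dV = 2943.0 * ln(117081/62796) = 1833 m/s

1833 m/s


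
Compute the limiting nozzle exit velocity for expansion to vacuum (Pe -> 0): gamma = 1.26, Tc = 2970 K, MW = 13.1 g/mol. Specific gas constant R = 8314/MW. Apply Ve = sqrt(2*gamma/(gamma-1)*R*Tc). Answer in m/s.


R = 8314 / 13.1 = 634.66 J/(kg.K)
Ve = sqrt(2 * 1.26 / (1.26 - 1) * 634.66 * 2970) = 4274 m/s

4274 m/s


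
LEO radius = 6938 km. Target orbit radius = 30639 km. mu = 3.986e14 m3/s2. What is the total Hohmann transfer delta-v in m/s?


V1 = sqrt(mu/r1) = 7579.69 m/s
dV1 = V1*(sqrt(2*r2/(r1+r2)) - 1) = 2099.58 m/s
V2 = sqrt(mu/r2) = 3606.88 m/s
dV2 = V2*(1 - sqrt(2*r1/(r1+r2))) = 1415.07 m/s
Total dV = 3515 m/s

3515 m/s


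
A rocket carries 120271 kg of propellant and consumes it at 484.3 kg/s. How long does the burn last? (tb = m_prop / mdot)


tb = 120271 / 484.3 = 248.3 s

248.3 s


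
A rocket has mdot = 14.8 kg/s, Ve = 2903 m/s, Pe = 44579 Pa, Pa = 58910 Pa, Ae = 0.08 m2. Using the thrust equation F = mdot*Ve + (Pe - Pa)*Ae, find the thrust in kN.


F = 14.8 * 2903 + (44579 - 58910) * 0.08 = 41818.0 N = 41.8 kN

41.8 kN


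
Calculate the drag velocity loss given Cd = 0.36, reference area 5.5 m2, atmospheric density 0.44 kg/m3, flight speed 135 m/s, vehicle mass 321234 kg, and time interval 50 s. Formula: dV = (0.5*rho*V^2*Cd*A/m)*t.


D = 0.5 * 0.44 * 135^2 * 0.36 * 5.5 = 7938.81 N
a = 7938.81 / 321234 = 0.0247 m/s2
dV = 0.0247 * 50 = 1.2 m/s

1.2 m/s


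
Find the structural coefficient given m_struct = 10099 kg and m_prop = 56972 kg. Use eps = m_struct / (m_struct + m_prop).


eps = 10099 / (10099 + 56972) = 0.1506

0.1506


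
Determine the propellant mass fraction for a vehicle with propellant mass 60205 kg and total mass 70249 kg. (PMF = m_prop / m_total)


PMF = 60205 / 70249 = 0.857

0.857


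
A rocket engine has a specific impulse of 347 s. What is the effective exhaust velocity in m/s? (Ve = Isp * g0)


Ve = Isp * g0 = 347 * 9.81 = 3404.1 m/s

3404.1 m/s


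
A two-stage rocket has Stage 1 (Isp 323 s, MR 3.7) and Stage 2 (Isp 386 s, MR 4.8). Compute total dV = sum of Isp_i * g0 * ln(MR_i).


dV1 = 323 * 9.81 * ln(3.7) = 4145.6 m/s
dV2 = 386 * 9.81 * ln(4.8) = 5939.8 m/s
Total dV = 4145.6 + 5939.8 = 10085.4 m/s ~ 10085 m/s

10085 m/s


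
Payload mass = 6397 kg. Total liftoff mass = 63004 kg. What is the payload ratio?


PR = 6397 / 63004 = 0.1015

0.1015


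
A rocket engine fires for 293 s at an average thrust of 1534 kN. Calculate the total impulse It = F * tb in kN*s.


It = 1534 * 293 = 449462 kN*s

449462 kN*s


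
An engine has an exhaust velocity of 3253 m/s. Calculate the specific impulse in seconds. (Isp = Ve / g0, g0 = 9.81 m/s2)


Isp = Ve / g0 = 3253 / 9.81 = 331.6 s

331.6 s


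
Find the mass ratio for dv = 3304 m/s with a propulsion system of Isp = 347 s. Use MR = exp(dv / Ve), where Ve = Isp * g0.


Ve = 347 * 9.81 = 3404.07 m/s
MR = exp(3304 / 3404.07) = 2.64

2.64


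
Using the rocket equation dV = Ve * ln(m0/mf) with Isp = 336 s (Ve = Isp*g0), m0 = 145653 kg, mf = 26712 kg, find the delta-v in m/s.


Ve = 336 * 9.81 = 3296.16 m/s
dV = 3296.16 * ln(145653/26712) = 5591 m/s

5591 m/s


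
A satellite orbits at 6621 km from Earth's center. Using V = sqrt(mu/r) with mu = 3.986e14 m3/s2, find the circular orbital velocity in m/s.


V = sqrt(3.986e14 / 6621000) = 7759 m/s

7759 m/s


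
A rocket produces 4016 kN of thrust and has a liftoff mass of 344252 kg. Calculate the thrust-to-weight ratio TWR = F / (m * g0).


TWR = 4016000 / (344252 * 9.81) = 1.19

1.19


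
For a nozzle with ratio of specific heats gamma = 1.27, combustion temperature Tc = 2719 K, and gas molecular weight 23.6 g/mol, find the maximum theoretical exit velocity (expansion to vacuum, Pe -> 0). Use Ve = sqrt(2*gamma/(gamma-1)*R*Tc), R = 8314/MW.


R = 8314 / 23.6 = 352.29 J/(kg.K)
Ve = sqrt(2 * 1.27 / (1.27 - 1) * 352.29 * 2719) = 3002 m/s

3002 m/s


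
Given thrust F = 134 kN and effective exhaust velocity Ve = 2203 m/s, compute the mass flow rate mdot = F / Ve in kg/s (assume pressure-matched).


mdot = F / Ve = 134000 / 2203 = 60.8 kg/s

60.8 kg/s


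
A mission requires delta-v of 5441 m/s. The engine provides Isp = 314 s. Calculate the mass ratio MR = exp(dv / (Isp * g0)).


Ve = 314 * 9.81 = 3080.34 m/s
MR = exp(5441 / 3080.34) = 5.85

5.85


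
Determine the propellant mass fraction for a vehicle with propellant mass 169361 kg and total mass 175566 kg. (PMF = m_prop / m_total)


PMF = 169361 / 175566 = 0.965

0.965


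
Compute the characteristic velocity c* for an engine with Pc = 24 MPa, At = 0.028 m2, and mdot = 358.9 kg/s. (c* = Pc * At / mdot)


c* = 24e6 * 0.028 / 358.9 = 1872 m/s

1872 m/s


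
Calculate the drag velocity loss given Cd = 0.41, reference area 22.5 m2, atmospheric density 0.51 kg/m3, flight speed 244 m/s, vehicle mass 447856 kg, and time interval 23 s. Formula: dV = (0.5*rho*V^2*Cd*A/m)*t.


D = 0.5 * 0.51 * 244^2 * 0.41 * 22.5 = 140051.0 N
a = 140051.0 / 447856 = 0.3127 m/s2
dV = 0.3127 * 23 = 7.2 m/s

7.2 m/s


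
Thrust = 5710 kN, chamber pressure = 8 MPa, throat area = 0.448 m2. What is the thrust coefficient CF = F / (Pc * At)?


CF = 5710000 / (8e6 * 0.448) = 1.59

1.59


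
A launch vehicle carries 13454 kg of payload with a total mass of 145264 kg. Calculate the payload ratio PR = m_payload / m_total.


PR = 13454 / 145264 = 0.0926

0.0926


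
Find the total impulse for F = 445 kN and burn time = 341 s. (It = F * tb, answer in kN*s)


It = 445 * 341 = 151745 kN*s

151745 kN*s


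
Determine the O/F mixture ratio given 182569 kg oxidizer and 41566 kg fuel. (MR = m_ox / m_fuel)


MR = 182569 / 41566 = 4.39

4.39


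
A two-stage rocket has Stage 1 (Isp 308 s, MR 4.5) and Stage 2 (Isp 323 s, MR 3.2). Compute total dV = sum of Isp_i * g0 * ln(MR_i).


dV1 = 308 * 9.81 * ln(4.5) = 4544.5 m/s
dV2 = 323 * 9.81 * ln(3.2) = 3685.6 m/s
Total dV = 4544.5 + 3685.6 = 8230.1 m/s ~ 8230 m/s

8230 m/s


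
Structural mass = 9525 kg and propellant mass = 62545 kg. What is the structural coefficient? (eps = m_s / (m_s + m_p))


eps = 9525 / (9525 + 62545) = 0.1322

0.1322


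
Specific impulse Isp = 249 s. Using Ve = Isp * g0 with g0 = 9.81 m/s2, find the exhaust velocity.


Ve = Isp * g0 = 249 * 9.81 = 2442.7 m/s

2442.7 m/s


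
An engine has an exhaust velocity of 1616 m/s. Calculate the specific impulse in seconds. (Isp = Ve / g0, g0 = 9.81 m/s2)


Isp = Ve / g0 = 1616 / 9.81 = 164.7 s

164.7 s


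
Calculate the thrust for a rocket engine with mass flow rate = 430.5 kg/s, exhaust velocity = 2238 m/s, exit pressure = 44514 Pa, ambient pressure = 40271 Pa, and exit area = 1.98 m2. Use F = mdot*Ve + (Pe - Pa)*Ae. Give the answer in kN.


F = 430.5 * 2238 + (44514 - 40271) * 1.98 = 971860.0 N = 971.9 kN

971.9 kN


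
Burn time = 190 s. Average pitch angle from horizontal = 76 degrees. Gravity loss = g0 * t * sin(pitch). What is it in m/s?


GL = 9.81 * 190 * sin(76 deg) = 1809 m/s

1809 m/s


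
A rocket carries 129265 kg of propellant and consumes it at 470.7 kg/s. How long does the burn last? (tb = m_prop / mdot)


tb = 129265 / 470.7 = 274.6 s

274.6 s


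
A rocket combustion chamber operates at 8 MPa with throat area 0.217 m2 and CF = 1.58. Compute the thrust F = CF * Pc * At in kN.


F = 1.58 * 8e6 * 0.217 = 2.7429e+06 N = 2742.9 kN

2742.9 kN


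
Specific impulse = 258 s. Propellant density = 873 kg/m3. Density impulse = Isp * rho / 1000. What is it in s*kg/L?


rho*Isp = 258 * 873 / 1000 = 225 s*kg/L

225 s*kg/L


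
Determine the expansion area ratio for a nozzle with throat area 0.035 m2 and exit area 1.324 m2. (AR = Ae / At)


AR = 1.324 / 0.035 = 37.8

37.8


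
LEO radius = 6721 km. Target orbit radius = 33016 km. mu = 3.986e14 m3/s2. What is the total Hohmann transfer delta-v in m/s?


V1 = sqrt(mu/r1) = 7701.08 m/s
dV1 = V1*(sqrt(2*r2/(r1+r2)) - 1) = 2226.22 m/s
V2 = sqrt(mu/r2) = 3474.61 m/s
dV2 = V2*(1 - sqrt(2*r1/(r1+r2))) = 1453.73 m/s
Total dV = 3680 m/s

3680 m/s


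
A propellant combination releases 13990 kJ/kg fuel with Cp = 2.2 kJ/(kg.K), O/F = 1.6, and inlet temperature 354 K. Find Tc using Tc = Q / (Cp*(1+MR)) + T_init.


Tc = 13990 / (2.2 * (1 + 1.6)) + 354 = 2800 K

2800 K


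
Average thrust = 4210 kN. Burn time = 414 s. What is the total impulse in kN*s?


It = 4210 * 414 = 1742940 kN*s

1742940 kN*s


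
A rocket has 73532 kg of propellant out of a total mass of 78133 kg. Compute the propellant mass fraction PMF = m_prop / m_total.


PMF = 73532 / 78133 = 0.941

0.941


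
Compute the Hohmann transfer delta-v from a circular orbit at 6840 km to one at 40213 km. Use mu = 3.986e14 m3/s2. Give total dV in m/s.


V1 = sqrt(mu/r1) = 7633.8 m/s
dV1 = V1*(sqrt(2*r2/(r1+r2)) - 1) = 2346.54 m/s
V2 = sqrt(mu/r2) = 3148.37 m/s
dV2 = V2*(1 - sqrt(2*r1/(r1+r2))) = 1450.77 m/s
Total dV = 3797 m/s

3797 m/s


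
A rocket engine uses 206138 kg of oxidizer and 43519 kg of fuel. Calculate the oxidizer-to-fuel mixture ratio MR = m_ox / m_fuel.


MR = 206138 / 43519 = 4.74

4.74


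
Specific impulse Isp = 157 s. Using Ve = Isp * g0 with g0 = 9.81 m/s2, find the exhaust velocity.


Ve = Isp * g0 = 157 * 9.81 = 1540.2 m/s

1540.2 m/s


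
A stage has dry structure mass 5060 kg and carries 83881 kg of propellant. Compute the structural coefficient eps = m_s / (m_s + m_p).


eps = 5060 / (5060 + 83881) = 0.0569

0.0569


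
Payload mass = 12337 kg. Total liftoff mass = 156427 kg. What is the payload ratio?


PR = 12337 / 156427 = 0.0789

0.0789


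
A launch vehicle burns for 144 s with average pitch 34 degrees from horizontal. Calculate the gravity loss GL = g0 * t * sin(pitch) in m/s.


GL = 9.81 * 144 * sin(34 deg) = 790 m/s

790 m/s


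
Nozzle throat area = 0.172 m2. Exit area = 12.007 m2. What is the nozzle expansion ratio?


AR = 12.007 / 0.172 = 69.8

69.8


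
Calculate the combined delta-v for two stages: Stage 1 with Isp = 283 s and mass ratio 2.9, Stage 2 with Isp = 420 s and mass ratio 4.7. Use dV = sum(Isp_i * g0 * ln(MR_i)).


dV1 = 283 * 9.81 * ln(2.9) = 2955.9 m/s
dV2 = 420 * 9.81 * ln(4.7) = 6376.3 m/s
Total dV = 2955.9 + 6376.3 = 9332.2 m/s ~ 9332 m/s

9332 m/s


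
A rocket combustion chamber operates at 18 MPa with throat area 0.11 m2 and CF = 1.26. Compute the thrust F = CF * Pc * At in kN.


F = 1.26 * 18e6 * 0.11 = 2.4948e+06 N = 2494.8 kN

2494.8 kN


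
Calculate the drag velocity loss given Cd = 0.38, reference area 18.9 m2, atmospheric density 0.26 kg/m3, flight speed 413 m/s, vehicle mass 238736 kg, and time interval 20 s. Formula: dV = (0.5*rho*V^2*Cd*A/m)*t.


D = 0.5 * 0.26 * 413^2 * 0.38 * 18.9 = 159253.45 N
a = 159253.45 / 238736 = 0.6671 m/s2
dV = 0.6671 * 20 = 13.3 m/s

13.3 m/s


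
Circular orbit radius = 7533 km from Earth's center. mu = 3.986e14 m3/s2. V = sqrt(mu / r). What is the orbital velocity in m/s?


V = sqrt(3.986e14 / 7533000) = 7274 m/s

7274 m/s


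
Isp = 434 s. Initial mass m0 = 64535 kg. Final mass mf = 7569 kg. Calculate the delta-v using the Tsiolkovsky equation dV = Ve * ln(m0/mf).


Ve = 434 * 9.81 = 4257.54 m/s
dV = 4257.54 * ln(64535/7569) = 9125 m/s

9125 m/s


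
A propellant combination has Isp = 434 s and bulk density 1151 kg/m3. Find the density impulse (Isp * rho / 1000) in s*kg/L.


rho*Isp = 434 * 1151 / 1000 = 500 s*kg/L

500 s*kg/L


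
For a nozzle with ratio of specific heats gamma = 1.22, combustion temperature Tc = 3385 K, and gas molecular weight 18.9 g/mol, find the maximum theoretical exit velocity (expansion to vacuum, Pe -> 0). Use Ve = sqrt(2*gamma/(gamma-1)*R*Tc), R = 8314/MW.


R = 8314 / 18.9 = 439.89 J/(kg.K)
Ve = sqrt(2 * 1.22 / (1.22 - 1) * 439.89 * 3385) = 4064 m/s

4064 m/s


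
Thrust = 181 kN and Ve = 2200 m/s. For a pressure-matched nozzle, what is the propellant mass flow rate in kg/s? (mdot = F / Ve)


mdot = F / Ve = 181000 / 2200 = 82.3 kg/s

82.3 kg/s


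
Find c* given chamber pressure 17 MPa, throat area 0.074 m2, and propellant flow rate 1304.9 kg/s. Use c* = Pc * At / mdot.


c* = 17e6 * 0.074 / 1304.9 = 964 m/s

964 m/s


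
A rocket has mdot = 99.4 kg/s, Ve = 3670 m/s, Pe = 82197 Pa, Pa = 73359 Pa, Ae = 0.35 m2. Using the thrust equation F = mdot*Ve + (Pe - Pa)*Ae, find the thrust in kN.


F = 99.4 * 3670 + (82197 - 73359) * 0.35 = 367891.0 N = 367.9 kN

367.9 kN


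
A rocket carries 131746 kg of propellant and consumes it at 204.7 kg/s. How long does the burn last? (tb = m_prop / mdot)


tb = 131746 / 204.7 = 643.6 s

643.6 s


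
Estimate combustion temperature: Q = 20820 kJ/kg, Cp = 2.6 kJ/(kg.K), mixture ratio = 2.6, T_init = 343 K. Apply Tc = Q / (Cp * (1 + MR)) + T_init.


Tc = 20820 / (2.6 * (1 + 2.6)) + 343 = 2567 K

2567 K


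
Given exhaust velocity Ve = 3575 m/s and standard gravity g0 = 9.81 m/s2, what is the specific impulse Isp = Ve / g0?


Isp = Ve / g0 = 3575 / 9.81 = 364.4 s

364.4 s
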